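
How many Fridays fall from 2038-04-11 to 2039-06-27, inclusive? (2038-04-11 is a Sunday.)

63

2038-04-11 is a Sunday; the first Friday on or after it is 2038-04-16 (5 days later).
From 2038-04-16 to 2039-06-27: 259 + 178 = 437 days (rest of 2038, to 2039-06-27 in 2039).
437 ÷ 7 = 62 full weeks with remainder 3, so 62 more Fridays after the first → 63.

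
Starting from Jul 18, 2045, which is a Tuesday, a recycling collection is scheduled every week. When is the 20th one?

The 20th occurrence is 19 intervals after the first: 19 × 7 = 133 days after Jul 18, 2045.
Jul has 31 days — 13 days to the end of Jul leaves 120.
Aug has 31 days (89 left).
Sep has 30 days (59 left).
Oct has 31 days (28 left).
28 days into Nov → Nov 28, 2045.

Nov 28, 2045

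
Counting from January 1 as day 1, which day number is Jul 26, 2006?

Days in months before Jul: 31 + 28 + 31 + 30 + 31 + 30 = 181.
Plus 26 days into Jul → day 207.

207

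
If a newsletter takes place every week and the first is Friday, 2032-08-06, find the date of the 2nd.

2032-08-13

The 2nd occurrence is 1 interval after the first: 1 × 7 = 7 days after 2032-08-06.
7 days later is 2032-08-13.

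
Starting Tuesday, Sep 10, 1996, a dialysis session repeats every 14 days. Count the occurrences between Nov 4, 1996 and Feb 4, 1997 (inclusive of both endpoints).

7

Occurrences land 14·i days after Sep 10, 1996 for i = 0, 1, 2, …
Nov 4, 1996 is 55 days after the start; 55 ÷ 14 = 3 remainder 13; since the remainder is 13, round up to i = 4. First occurrence in the window: #5 on Nov 5, 1996 (4×14 = 56 days in).
Feb 4, 1997 is 147 days after the start; 147 ÷ 14 = 10 remainder 7. Last occurrence in the window: #11 on Jan 28, 1997.
Occurrences #5 through #11: 7 in total.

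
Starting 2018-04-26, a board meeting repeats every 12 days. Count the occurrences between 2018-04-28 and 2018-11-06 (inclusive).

16

Occurrences land 12·i days after 2018-04-26 for i = 0, 1, 2, …
2018-04-28 is 2 days after the start; 2 ÷ 12 = 0 remainder 2; since the remainder is 2, round up to i = 1. First occurrence in the window: #2 on 2018-05-08 (1×12 = 12 days in).
2018-11-06 is 194 days after the start; 194 ÷ 12 = 16 remainder 2. Last occurrence in the window: #17 on 2018-11-04.
Occurrences #2 through #17: 16 in total.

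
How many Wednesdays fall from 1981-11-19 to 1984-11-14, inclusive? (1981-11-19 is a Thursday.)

1981-11-19 is a Thursday; the first Wednesday on or after it is 1981-11-25 (6 days later).
From 1981-11-25 to 1984-11-14: 36 + 365 + 365 + 319 = 1085 days (rest of 1981, 1982, 1983, to 1984-11-14 in 1984).
1085 ÷ 7 = 155 full weeks with remainder 0, so 155 more Wednesdays after the first → 156.

156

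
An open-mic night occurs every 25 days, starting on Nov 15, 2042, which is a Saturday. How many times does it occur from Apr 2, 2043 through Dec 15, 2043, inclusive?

10

Occurrences land 25·i days after Nov 15, 2042 for i = 0, 1, 2, …
Apr 2, 2043 is 138 days after the start; 138 ÷ 25 = 5 remainder 13; since the remainder is 13, round up to i = 6. First occurrence in the window: #7 on Apr 14, 2043 (6×25 = 150 days in).
Dec 15, 2043 is 395 days after the start; 395 ÷ 25 = 15 remainder 20. Last occurrence in the window: #16 on Nov 25, 2043.
Occurrences #7 through #16: 10 in total.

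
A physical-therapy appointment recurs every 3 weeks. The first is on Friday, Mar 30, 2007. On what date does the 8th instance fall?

The 8th occurrence is 7 intervals after the first: 7 × 21 = 147 days after Mar 30, 2007.
Mar has 31 days — 1 day to the end of Mar leaves 146.
Apr has 30 days (116 left).
May has 31 days (85 left).
Jun has 30 days (55 left).
Jul has 31 days (24 left).
24 days into Aug → Aug 24, 2007.

Aug 24, 2007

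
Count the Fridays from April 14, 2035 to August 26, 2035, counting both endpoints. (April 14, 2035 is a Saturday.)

April 14, 2035 is a Saturday; the first Friday on or after it is April 20, 2035 (6 days later).
From April 20, 2035 to August 26, 2035: 10 + 31 + 30 + 31 + 26 = 128 days (rest of April, May, June, July, August).
128 ÷ 7 = 18 full weeks with remainder 2, so 18 more Fridays after the first → 19.

19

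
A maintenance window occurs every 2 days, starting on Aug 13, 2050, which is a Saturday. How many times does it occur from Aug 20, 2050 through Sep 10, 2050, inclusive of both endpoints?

Occurrences land 2·i days after Aug 13, 2050 for i = 0, 1, 2, …
Aug 20, 2050 is 7 days after the start; 7 ÷ 2 = 3 remainder 1; since the remainder is 1, round up to i = 4. First occurrence in the window: #5 on Aug 21, 2050 (4×2 = 8 days in).
Sep 10, 2050 is 28 days after the start; 28 ÷ 2 = 14 remainder 0. Last occurrence in the window: #15 on Sep 10, 2050.
Occurrences #5 through #15: 11 in total.

11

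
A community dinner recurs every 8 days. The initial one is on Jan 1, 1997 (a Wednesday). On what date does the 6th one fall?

The 6th occurrence is 5 intervals after the first: 5 × 8 = 40 days after Jan 1, 1997.
Jan has 31 days — 30 days to the end of Jan leaves 10.
10 days into Feb → Feb 10, 1997.

Feb 10, 1997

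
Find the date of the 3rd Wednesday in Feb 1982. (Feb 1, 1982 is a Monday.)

Feb 1982 begins on a Monday, so the first Wednesday is Feb 3 (2 days later).
The 3rd Wednesday is 2 weeks later: 3 + 14 = 17.

Feb 17, 1982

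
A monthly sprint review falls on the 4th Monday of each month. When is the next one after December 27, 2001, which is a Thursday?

December 2001 starts on a Saturday; its first Monday is the 3rd, so the 4th Monday is the 24th — December 24, 2001.
That is not after December 27, 2001, so look at January 2002.
January 2002 starts on a Tuesday; its first Monday is the 7th, so the 4th Monday is the 28th — January 28, 2002.

January 28, 2002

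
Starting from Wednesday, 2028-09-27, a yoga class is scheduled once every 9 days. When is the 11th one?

2028-12-26

The 11th occurrence is 10 intervals after the first: 10 × 9 = 90 days after 2028-09-27.
September has 30 days — 3 days to the end of September leaves 87.
October has 31 days (56 left).
November has 30 days (26 left).
26 days into December → 2028-12-26.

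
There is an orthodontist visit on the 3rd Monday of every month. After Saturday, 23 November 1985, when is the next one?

16 December 1985

November 1985 starts on a Friday; its first Monday is the 4th, so the 3rd Monday is the 18th — 18 November 1985.
That is not after 23 November 1985, so look at December 1985.
December 1985 starts on a Sunday; its first Monday is the 2nd, so the 3rd Monday is the 16th — 16 December 1985.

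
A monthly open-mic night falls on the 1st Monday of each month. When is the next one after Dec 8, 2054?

Jan 4, 2055

Dec 2054 starts on a Tuesday, so its 1st Monday is Dec 7, 2054 (6 days in).
That is not after Dec 8, 2054, so look at Jan 2055.
Jan 2055 starts on a Friday, so its 1st Monday is Jan 4, 2055 (3 days in).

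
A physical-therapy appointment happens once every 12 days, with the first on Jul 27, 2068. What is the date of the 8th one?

The 8th occurrence is 7 intervals after the first: 7 × 12 = 84 days after Jul 27, 2068.
Jul has 31 days — 4 days to the end of Jul leaves 80.
Aug has 31 days (49 left).
Sep has 30 days (19 left).
19 days into Oct → Oct 19, 2068.

Oct 19, 2068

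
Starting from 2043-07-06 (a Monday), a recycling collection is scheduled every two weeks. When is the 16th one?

The 16th occurrence is 15 intervals after the first: 15 × 14 = 210 days after 2043-07-06.
July has 31 days — 25 days to the end of July leaves 185.
August has 31 days (154 left).
September has 30 days (124 left).
October has 31 days (93 left).
November has 30 days (63 left).
December has 31 days (32 left).
January has 31 days (1 left).
1 day into February → 2044-02-01.

2044-02-01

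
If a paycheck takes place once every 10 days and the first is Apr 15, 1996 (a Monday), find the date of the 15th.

The 15th occurrence is 14 intervals after the first: 14 × 10 = 140 days after Apr 15, 1996.
Apr has 30 days — 15 days to the end of Apr leaves 125.
May has 31 days (94 left).
Jun has 30 days (64 left).
Jul has 31 days (33 left).
Aug has 31 days (2 left).
2 days into Sep → Sep 2, 1996.

Sep 2, 1996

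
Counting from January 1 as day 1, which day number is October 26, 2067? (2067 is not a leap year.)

Days in months before October: 31 + 28 + 31 + 30 + 31 + 30 + 31 + 31 + 30 = 273.
Plus 26 days into October → day 299.

299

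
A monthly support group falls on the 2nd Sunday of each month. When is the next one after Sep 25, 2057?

Oct 14, 2057

Sep 2057 starts on a Saturday; its first Sunday is the 2nd, so the 2nd Sunday is the 9th — Sep 9, 2057.
That is not after Sep 25, 2057, so look at Oct 2057.
Oct 2057 starts on a Monday; its first Sunday is the 7th, so the 2nd Sunday is the 14th — Oct 14, 2057.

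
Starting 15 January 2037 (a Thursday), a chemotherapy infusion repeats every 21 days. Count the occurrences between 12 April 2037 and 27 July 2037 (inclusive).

5

Occurrences land 21·i days after 15 January 2037 for i = 0, 1, 2, …
12 April 2037 is 87 days after the start; 87 ÷ 21 = 4 remainder 3; since the remainder is 3, round up to i = 5. First occurrence in the window: #6 on 30 April 2037 (5×21 = 105 days in).
27 July 2037 is 193 days after the start; 193 ÷ 21 = 9 remainder 4. Last occurrence in the window: #10 on 23 July 2037.
Occurrences #6 through #10: 5 in total.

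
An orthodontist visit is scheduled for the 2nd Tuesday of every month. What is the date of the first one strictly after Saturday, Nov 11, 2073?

Nov 2073 starts on a Wednesday; its first Tuesday is the 7th, so the 2nd Tuesday is the 14th — Nov 14, 2073.
Nov 14, 2073 is after Nov 11, 2073, so that is the next one.

Nov 14, 2073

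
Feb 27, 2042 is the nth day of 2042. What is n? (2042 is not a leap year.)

58

Days in months before Feb: 31 = 31.
Plus 27 days into Feb → day 58.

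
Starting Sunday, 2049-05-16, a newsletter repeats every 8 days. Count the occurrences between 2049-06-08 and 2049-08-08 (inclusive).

Occurrences land 8·i days after 2049-05-16 for i = 0, 1, 2, …
2049-06-08 is 23 days after the start; 23 ÷ 8 = 2 remainder 7; since the remainder is 7, round up to i = 3. First occurrence in the window: #4 on 2049-06-09 (3×8 = 24 days in).
2049-08-08 is 84 days after the start; 84 ÷ 8 = 10 remainder 4. Last occurrence in the window: #11 on 2049-08-04.
Occurrences #4 through #11: 8 in total.

8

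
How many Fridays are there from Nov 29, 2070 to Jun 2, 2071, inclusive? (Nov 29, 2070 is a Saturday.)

Nov 29, 2070 is a Saturday; the first Friday on or after it is Dec 5, 2070 (6 days later).
From Dec 5, 2070 to Jun 2, 2071: 26 + 31 + 28 + 31 + 30 + 31 + 2 = 179 days (rest of Dec, Jan, Feb, Mar, Apr, May, Jun).
179 ÷ 7 = 25 full weeks with remainder 4, so 25 more Fridays after the first → 26.

26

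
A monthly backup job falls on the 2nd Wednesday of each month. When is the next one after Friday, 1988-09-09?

September 1988 starts on a Thursday; its first Wednesday is the 7th, so the 2nd Wednesday is the 14th — 1988-09-14.
1988-09-14 is after 1988-09-09, so that is the next one.

1988-09-14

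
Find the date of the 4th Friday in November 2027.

26 November 2027

November 2027 begins on a Monday, so the first Friday is November 5 (4 days later).
The 4th Friday is 3 weeks later: 5 + 21 = 26.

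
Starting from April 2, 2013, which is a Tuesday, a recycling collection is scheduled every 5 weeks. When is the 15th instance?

August 5, 2014

The 15th occurrence is 14 intervals after the first: 14 × 35 = 490 days after April 2, 2013.
April has 30 days — 28 days to the end of April leaves 462.
From end of April to end of 2013 is 245 days (217 left).
January has 31 days (186 left).
February has 28 days (158 left).
March has 31 days (127 left).
April has 30 days (97 left).
May has 31 days (66 left).
June has 30 days (36 left).
July has 31 days (5 left).
5 days into August → August 5, 2014.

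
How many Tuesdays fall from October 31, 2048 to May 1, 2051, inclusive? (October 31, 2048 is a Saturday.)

October 31, 2048 is a Saturday; the first Tuesday on or after it is November 3, 2048 (3 days later).
From November 3, 2048 to May 1, 2051: 58 + 365 + 365 + 121 = 909 days (rest of 2048, 2049, 2050, to May 1, 2051 in 2051).
909 ÷ 7 = 129 full weeks with remainder 6, so 129 more Tuesdays after the first → 130.

130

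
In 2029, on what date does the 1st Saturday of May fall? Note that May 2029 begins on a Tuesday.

5 May 2029

May 2029 begins on a Tuesday, so the first Saturday is May 5 (4 days later).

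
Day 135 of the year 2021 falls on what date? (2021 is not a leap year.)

May 15, 2021

January has 31 days (135 − 31 = 104 remain).
February has 28 days (104 − 28 = 76 remain).
March has 31 days (76 − 31 = 45 remain).
April has 30 days (45 − 30 = 15 remain).
15 into May → May 15.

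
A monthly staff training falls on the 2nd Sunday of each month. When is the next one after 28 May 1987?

May 1987 starts on a Friday; its first Sunday is the 3rd, so the 2nd Sunday is the 10th — 10 May 1987.
That is not after 28 May 1987, so look at June 1987.
June 1987 starts on a Monday; its first Sunday is the 7th, so the 2nd Sunday is the 14th — 14 June 1987.

14 June 1987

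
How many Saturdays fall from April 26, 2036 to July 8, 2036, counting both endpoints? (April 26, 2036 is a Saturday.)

April 26, 2036 is a Saturday; the first Saturday on or after it is April 26, 2036.
From April 26, 2036 to July 8, 2036: 4 + 31 + 30 + 8 = 73 days (rest of April, May, June, July).
73 ÷ 7 = 10 full weeks with remainder 3, so 10 more Saturdays after the first → 11.

11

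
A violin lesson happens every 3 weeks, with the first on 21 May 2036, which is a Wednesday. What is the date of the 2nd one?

The 2nd occurrence is 1 interval after the first: 1 × 21 = 21 days after 21 May 2036.
May has 31 days — 10 days to the end of May leaves 11.
11 days into June → 11 June 2036.

11 June 2036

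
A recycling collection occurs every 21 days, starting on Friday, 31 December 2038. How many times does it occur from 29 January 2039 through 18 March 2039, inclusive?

Occurrences land 21·i days after 31 December 2038 for i = 0, 1, 2, …
29 January 2039 is 29 days after the start; 29 ÷ 21 = 1 remainder 8; since the remainder is 8, round up to i = 2. First occurrence in the window: #3 on 11 February 2039 (2×21 = 42 days in).
18 March 2039 is 77 days after the start; 77 ÷ 21 = 3 remainder 14. Last occurrence in the window: #4 on 4 March 2039.
Occurrences #3 through #4: 2 in total.

2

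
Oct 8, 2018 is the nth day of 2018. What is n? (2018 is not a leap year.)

Days in months before Oct: 31 + 28 + 31 + 30 + 31 + 30 + 31 + 31 + 30 = 273.
Plus 8 days into Oct → day 281.

281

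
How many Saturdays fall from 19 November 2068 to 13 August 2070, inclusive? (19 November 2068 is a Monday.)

90

19 November 2068 is a Monday; the first Saturday on or after it is 24 November 2068 (5 days later).
From 24 November 2068 to 13 August 2070: 37 + 365 + 225 = 627 days (rest of 2068, 2069, to 13 August 2070 in 2070).
627 ÷ 7 = 89 full weeks with remainder 4, so 89 more Saturdays after the first → 90.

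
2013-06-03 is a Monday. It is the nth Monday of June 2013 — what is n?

Day 3 falls in week ⌈3/7⌉ of the month.
Days 1–7 hold the 1st Monday, 8–14 the 2nd, 15–21 the 3rd, 22–28 the 4th, 29–31 the 5th.
3 is in the range for the 1st.

1st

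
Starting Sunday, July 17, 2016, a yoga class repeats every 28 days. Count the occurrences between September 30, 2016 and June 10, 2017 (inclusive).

Occurrences land 28·i days after July 17, 2016 for i = 0, 1, 2, …
September 30, 2016 is 75 days after the start; 75 ÷ 28 = 2 remainder 19; since the remainder is 19, round up to i = 3. First occurrence in the window: #4 on October 9, 2016 (3×28 = 84 days in).
June 10, 2017 is 328 days after the start; 328 ÷ 28 = 11 remainder 20. Last occurrence in the window: #12 on May 21, 2017.
Occurrences #4 through #12: 9 in total.

9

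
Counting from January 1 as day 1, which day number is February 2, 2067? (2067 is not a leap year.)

Days in months before February: 31 = 31.
Plus 2 days into February → day 33.

33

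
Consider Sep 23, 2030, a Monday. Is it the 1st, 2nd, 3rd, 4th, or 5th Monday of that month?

Day 23 falls in week ⌈23/7⌉ of the month.
Days 1–7 hold the 1st Monday, 8–14 the 2nd, 15–21 the 3rd, 22–28 the 4th, 29–31 the 5th.
23 is in the range for the 4th.

4th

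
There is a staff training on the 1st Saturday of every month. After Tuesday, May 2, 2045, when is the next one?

May 2045 starts on a Monday, so its 1st Saturday is May 6, 2045 (5 days in).
May 6, 2045 is after May 2, 2045, so that is the next one.

May 6, 2045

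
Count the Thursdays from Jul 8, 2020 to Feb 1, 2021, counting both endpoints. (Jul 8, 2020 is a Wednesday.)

30

Jul 8, 2020 is a Wednesday; the first Thursday on or after it is Jul 9, 2020 (1 day later).
From Jul 9, 2020 to Feb 1, 2021: 22 + 31 + 30 + 31 + 30 + 31 + 31 + 1 = 207 days (rest of Jul, Aug, Sep, Oct, Nov, Dec, Jan, Feb).
207 ÷ 7 = 29 full weeks with remainder 4, so 29 more Thursdays after the first → 30.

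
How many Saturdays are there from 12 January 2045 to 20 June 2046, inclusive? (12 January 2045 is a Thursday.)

75

12 January 2045 is a Thursday; the first Saturday on or after it is 14 January 2045 (2 days later).
From 14 January 2045 to 20 June 2046: 351 + 171 = 522 days (rest of 2045, to 20 June 2046 in 2046).
522 ÷ 7 = 74 full weeks with remainder 4, so 74 more Saturdays after the first → 75.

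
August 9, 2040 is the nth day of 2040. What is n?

Days in months before August: 31 + 29 + 31 + 30 + 31 + 30 + 31 = 213.
Plus 9 days into August → day 222.

222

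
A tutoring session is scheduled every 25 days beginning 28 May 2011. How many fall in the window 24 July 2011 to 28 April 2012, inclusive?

Occurrences land 25·i days after 28 May 2011 for i = 0, 1, 2, …
24 July 2011 is 57 days after the start; 57 ÷ 25 = 2 remainder 7; since the remainder is 7, round up to i = 3. First occurrence in the window: #4 on 11 August 2011 (3×25 = 75 days in).
28 April 2012 is 336 days after the start; 336 ÷ 25 = 13 remainder 11. Last occurrence in the window: #14 on 17 April 2012.
Occurrences #4 through #14: 11 in total.

11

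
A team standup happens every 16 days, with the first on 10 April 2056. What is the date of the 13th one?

19 October 2056

The 13th occurrence is 12 intervals after the first: 12 × 16 = 192 days after 10 April 2056.
April has 30 days — 20 days to the end of April leaves 172.
May has 31 days (141 left).
June has 30 days (111 left).
July has 31 days (80 left).
August has 31 days (49 left).
September has 30 days (19 left).
19 days into October → 19 October 2056.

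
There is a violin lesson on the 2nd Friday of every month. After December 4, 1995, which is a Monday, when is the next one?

December 8, 1995

December 1995 starts on a Friday; its first Friday is the 1st, so the 2nd Friday is the 8th — December 8, 1995.
December 8, 1995 is after December 4, 1995, so that is the next one.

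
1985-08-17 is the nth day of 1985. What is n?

229

Days in months before August: 31 + 28 + 31 + 30 + 31 + 30 + 31 = 212.
Plus 17 days into August → day 229.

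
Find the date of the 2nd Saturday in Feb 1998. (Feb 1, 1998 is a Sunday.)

Feb 14, 1998

Feb 1998 begins on a Sunday, so the first Saturday is Feb 7 (6 days later).
The 2nd Saturday is 1 weeks later: 7 + 7 = 14.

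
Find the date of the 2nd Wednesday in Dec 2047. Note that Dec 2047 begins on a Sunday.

Dec 11, 2047

Dec 2047 begins on a Sunday, so the first Wednesday is Dec 4 (3 days later).
The 2nd Wednesday is 1 weeks later: 4 + 7 = 11.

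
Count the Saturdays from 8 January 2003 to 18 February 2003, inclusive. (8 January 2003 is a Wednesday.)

6

8 January 2003 is a Wednesday; the first Saturday on or after it is 11 January 2003 (3 days later).
From 11 January 2003 to 18 February 2003: 20 + 18 = 38 days (rest of January, February).
38 ÷ 7 = 5 full weeks with remainder 3, so 5 more Saturdays after the first → 6.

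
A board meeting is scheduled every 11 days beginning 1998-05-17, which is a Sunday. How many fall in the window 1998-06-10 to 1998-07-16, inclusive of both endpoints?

3

Occurrences land 11·i days after 1998-05-17 for i = 0, 1, 2, …
1998-06-10 is 24 days after the start; 24 ÷ 11 = 2 remainder 2; since the remainder is 2, round up to i = 3. First occurrence in the window: #4 on 1998-06-19 (3×11 = 33 days in).
1998-07-16 is 60 days after the start; 60 ÷ 11 = 5 remainder 5. Last occurrence in the window: #6 on 1998-07-11.
Occurrences #4 through #6: 3 in total.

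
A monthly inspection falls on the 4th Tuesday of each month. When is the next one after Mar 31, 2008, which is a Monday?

Mar 2008 starts on a Saturday; its first Tuesday is the 4th, so the 4th Tuesday is the 25th — Mar 25, 2008.
That is not after Mar 31, 2008, so look at Apr 2008.
Apr 2008 starts on a Tuesday; its first Tuesday is the 1st, so the 4th Tuesday is the 22nd — Apr 22, 2008.

Apr 22, 2008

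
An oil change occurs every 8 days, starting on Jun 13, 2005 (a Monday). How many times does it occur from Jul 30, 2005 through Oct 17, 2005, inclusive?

10

Occurrences land 8·i days after Jun 13, 2005 for i = 0, 1, 2, …
Jul 30, 2005 is 47 days after the start; 47 ÷ 8 = 5 remainder 7; since the remainder is 7, round up to i = 6. First occurrence in the window: #7 on Jul 31, 2005 (6×8 = 48 days in).
Oct 17, 2005 is 126 days after the start; 126 ÷ 8 = 15 remainder 6. Last occurrence in the window: #16 on Oct 11, 2005.
Occurrences #7 through #16: 10 in total.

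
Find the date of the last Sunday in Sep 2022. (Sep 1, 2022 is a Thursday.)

Sep 2022 begins on a Thursday, so the first Sunday is Sep 4 (3 days later).
Sep 2022 has 30 days. Adding weeks: 4, 11, 18, 25 — the last one ≤ 30 is the 25th.

Sep 25, 2022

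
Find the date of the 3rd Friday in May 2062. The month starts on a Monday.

May 19, 2062

May 2062 begins on a Monday, so the first Friday is May 5 (4 days later).
The 3rd Friday is 2 weeks later: 5 + 14 = 19.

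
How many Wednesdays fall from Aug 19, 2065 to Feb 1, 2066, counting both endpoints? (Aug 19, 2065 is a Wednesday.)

Aug 19, 2065 is a Wednesday; the first Wednesday on or after it is Aug 19, 2065.
From Aug 19, 2065 to Feb 1, 2066: 12 + 30 + 31 + 30 + 31 + 31 + 1 = 166 days (rest of Aug, Sep, Oct, Nov, Dec, Jan, Feb).
166 ÷ 7 = 23 full weeks with remainder 5, so 23 more Wednesdays after the first → 24.

24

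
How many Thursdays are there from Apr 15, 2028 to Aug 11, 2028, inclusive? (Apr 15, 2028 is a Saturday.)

17

Apr 15, 2028 is a Saturday; the first Thursday on or after it is Apr 20, 2028 (5 days later).
From Apr 20, 2028 to Aug 11, 2028: 10 + 31 + 30 + 31 + 11 = 113 days (rest of Apr, May, Jun, Jul, Aug).
113 ÷ 7 = 16 full weeks with remainder 1, so 16 more Thursdays after the first → 17.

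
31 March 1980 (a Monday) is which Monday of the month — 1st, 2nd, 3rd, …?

5th

Day 31 falls in week ⌈31/7⌉ of the month.
Days 1–7 hold the 1st Monday, 8–14 the 2nd, 15–21 the 3rd, 22–28 the 4th, 29–31 the 5th.
31 is in the range for the 5th.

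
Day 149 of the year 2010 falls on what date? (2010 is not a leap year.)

May 29, 2010

Jan has 31 days (149 − 31 = 118 remain).
Feb has 28 days (118 − 28 = 90 remain).
Mar has 31 days (90 − 31 = 59 remain).
Apr has 30 days (59 − 30 = 29 remain).
29 into May → May 29.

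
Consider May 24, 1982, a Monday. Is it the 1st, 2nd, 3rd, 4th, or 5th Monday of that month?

Day 24 falls in week ⌈24/7⌉ of the month.
Days 1–7 hold the 1st Monday, 8–14 the 2nd, 15–21 the 3rd, 22–28 the 4th, 29–31 the 5th.
24 is in the range for the 4th.

4th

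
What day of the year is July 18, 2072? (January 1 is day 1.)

Days in months before July: 31 + 29 + 31 + 30 + 31 + 30 = 182.
Plus 18 days into July → day 200.

200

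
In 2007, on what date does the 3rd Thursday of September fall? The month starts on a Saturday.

20 September 2007

September 2007 begins on a Saturday, so the first Thursday is September 6 (5 days later).
The 3rd Thursday is 2 weeks later: 6 + 14 = 20.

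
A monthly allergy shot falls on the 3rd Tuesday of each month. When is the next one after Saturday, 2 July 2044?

July 2044 starts on a Friday; its first Tuesday is the 5th, so the 3rd Tuesday is the 19th — 19 July 2044.
19 July 2044 is after 2 July 2044, so that is the next one.

19 July 2044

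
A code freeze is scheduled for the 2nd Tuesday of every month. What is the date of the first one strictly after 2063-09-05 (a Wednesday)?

2063-09-11

September 2063 starts on a Saturday; its first Tuesday is the 4th, so the 2nd Tuesday is the 11th — 2063-09-11.
2063-09-11 is after 2063-09-05, so that is the next one.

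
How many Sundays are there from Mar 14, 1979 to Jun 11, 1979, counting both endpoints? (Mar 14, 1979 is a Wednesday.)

13

Mar 14, 1979 is a Wednesday; the first Sunday on or after it is Mar 18, 1979 (4 days later).
From Mar 18, 1979 to Jun 11, 1979: 13 + 30 + 31 + 11 = 85 days (rest of Mar, Apr, May, Jun).
85 ÷ 7 = 12 full weeks with remainder 1, so 12 more Sundays after the first → 13.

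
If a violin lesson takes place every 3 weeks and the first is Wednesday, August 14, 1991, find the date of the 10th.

The 10th occurrence is 9 intervals after the first: 9 × 21 = 189 days after August 14, 1991.
August has 31 days — 17 days to the end of August leaves 172.
September has 30 days (142 left).
October has 31 days (111 left).
November has 30 days (81 left).
December has 31 days (50 left).
January has 31 days (19 left).
19 days into February → February 19, 1992.

February 19, 1992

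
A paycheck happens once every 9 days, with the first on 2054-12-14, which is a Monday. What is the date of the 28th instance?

2055-08-14

The 28th occurrence is 27 intervals after the first: 27 × 9 = 243 days after 2054-12-14.
December has 31 days — 17 days to the end of December leaves 226.
January has 31 days (195 left).
February has 28 days (167 left).
March has 31 days (136 left).
April has 30 days (106 left).
May has 31 days (75 left).
June has 30 days (45 left).
July has 31 days (14 left).
14 days into August → 2055-08-14.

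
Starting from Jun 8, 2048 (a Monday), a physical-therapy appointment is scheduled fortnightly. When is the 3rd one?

Jul 6, 2048

The 3rd occurrence is 2 intervals after the first: 2 × 14 = 28 days after Jun 8, 2048.
Jun has 30 days — 22 days to the end of Jun leaves 6.
6 days into Jul → Jul 6, 2048.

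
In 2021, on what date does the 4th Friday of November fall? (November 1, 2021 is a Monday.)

2021-11-26

November 2021 begins on a Monday, so the first Friday is November 5 (4 days later).
The 4th Friday is 3 weeks later: 5 + 21 = 26.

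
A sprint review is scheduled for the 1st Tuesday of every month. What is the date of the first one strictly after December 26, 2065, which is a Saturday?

January 5, 2066

December 2065 starts on a Tuesday, so its 1st Tuesday is December 1, 2065.
That is not after December 26, 2065, so look at January 2066.
January 2066 starts on a Friday, so its 1st Tuesday is January 5, 2066 (4 days in).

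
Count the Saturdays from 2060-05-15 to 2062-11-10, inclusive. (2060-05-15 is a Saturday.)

2060-05-15 is a Saturday; the first Saturday on or after it is 2060-05-15.
From 2060-05-15 to 2062-11-10: 230 + 365 + 314 = 909 days (rest of 2060, 2061, to 2062-11-10 in 2062).
909 ÷ 7 = 129 full weeks with remainder 6, so 129 more Saturdays after the first → 130.

130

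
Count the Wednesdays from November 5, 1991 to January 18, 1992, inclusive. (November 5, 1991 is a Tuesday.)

November 5, 1991 is a Tuesday; the first Wednesday on or after it is November 6, 1991 (1 day later).
From November 6, 1991 to January 18, 1992: 24 + 31 + 18 = 73 days (rest of November, December, January).
73 ÷ 7 = 10 full weeks with remainder 3, so 10 more Wednesdays after the first → 11.

11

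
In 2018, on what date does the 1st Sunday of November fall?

2018-11-04

The first Sunday of November 2018 is November 4.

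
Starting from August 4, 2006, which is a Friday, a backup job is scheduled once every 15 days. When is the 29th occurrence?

The 29th occurrence is 28 intervals after the first: 28 × 15 = 420 days after August 4, 2006.
August has 31 days — 27 days to the end of August leaves 393.
September has 30 days (363 left).
October has 31 days (332 left).
November has 30 days (302 left).
December has 31 days (271 left).
January has 31 days (240 left).
February has 28 days (212 left).
March has 31 days (181 left).
April has 30 days (151 left).
May has 31 days (120 left).
June has 30 days (90 left).
July has 31 days (59 left).
August has 31 days (28 left).
28 days into September → September 28, 2007.

September 28, 2007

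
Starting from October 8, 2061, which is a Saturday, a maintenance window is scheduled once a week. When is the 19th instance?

February 11, 2062

The 19th occurrence is 18 intervals after the first: 18 × 7 = 126 days after October 8, 2061.
October has 31 days — 23 days to the end of October leaves 103.
November has 30 days (73 left).
December has 31 days (42 left).
January has 31 days (11 left).
11 days into February → February 11, 2062.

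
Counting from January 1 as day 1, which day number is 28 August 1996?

Days in months before August: 31 + 29 + 31 + 30 + 31 + 30 + 31 = 213.
Plus 28 days into August → day 241.

241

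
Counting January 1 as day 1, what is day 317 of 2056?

12 November 2056

January has 31 days (317 − 31 = 286 remain).
February has 29 days (286 − 29 = 257 remain).
March has 31 days (257 − 31 = 226 remain).
April has 30 days (226 − 30 = 196 remain).
May has 31 days (196 − 31 = 165 remain).
June has 30 days (165 − 30 = 135 remain).
July has 31 days (135 − 31 = 104 remain).
August has 31 days (104 − 31 = 73 remain).
September has 30 days (73 − 30 = 43 remain).
October has 31 days (43 − 31 = 12 remain).
12 into November → November 12.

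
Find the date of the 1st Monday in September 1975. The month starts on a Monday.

1975-09-01

September 1975 begins on a Monday, so the first Monday is September 1.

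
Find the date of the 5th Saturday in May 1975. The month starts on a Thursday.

May 1975 begins on a Thursday, so the first Saturday is May 3 (2 days later).
The 5th Saturday is 4 weeks later: 3 + 28 = 31.

1975-05-31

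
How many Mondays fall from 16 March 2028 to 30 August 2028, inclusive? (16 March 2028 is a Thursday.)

16 March 2028 is a Thursday; the first Monday on or after it is 20 March 2028 (4 days later).
From 20 March 2028 to 30 August 2028: 11 + 30 + 31 + 30 + 31 + 30 = 163 days (rest of March, April, May, June, July, August).
163 ÷ 7 = 23 full weeks with remainder 2, so 23 more Mondays after the first → 24.

24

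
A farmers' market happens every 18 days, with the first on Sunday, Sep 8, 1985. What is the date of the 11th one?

The 11th occurrence is 10 intervals after the first: 10 × 18 = 180 days after Sep 8, 1985.
Sep has 30 days — 22 days to the end of Sep leaves 158.
Oct has 31 days (127 left).
Nov has 30 days (97 left).
Dec has 31 days (66 left).
Jan has 31 days (35 left).
Feb has 28 days (7 left).
7 days into Mar → Mar 7, 1986.

Mar 7, 1986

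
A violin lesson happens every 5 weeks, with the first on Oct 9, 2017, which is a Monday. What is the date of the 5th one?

The 5th occurrence is 4 intervals after the first: 4 × 35 = 140 days after Oct 9, 2017.
Oct has 31 days — 22 days to the end of Oct leaves 118.
Nov has 30 days (88 left).
Dec has 31 days (57 left).
Jan has 31 days (26 left).
26 days into Feb → Feb 26, 2018.

Feb 26, 2018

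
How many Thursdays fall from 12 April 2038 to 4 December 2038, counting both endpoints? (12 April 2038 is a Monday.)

34

12 April 2038 is a Monday; the first Thursday on or after it is 15 April 2038 (3 days later).
From 15 April 2038 to 4 December 2038: 15 + 31 + 30 + 31 + 31 + 30 + 31 + 30 + 4 = 233 days (rest of April, May, June, July, August, September, October, November, December).
233 ÷ 7 = 33 full weeks with remainder 2, so 33 more Thursdays after the first → 34.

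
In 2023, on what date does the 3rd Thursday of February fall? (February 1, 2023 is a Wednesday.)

2023-02-16

February 2023 begins on a Wednesday, so the first Thursday is February 2 (1 day later).
The 3rd Thursday is 2 weeks later: 2 + 14 = 16.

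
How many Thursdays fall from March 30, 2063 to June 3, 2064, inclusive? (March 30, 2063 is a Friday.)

March 30, 2063 is a Friday; the first Thursday on or after it is April 5, 2063 (6 days later).
From April 5, 2063 to June 3, 2064: 270 + 155 = 425 days (rest of 2063, to June 3, 2064 in 2064).
425 ÷ 7 = 60 full weeks with remainder 5, so 60 more Thursdays after the first → 61.

61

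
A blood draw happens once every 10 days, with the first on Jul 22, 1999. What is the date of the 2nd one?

The 2nd occurrence is 1 interval after the first: 1 × 10 = 10 days after Jul 22, 1999.
Jul has 31 days — 9 days to the end of Jul leaves 1.
1 day into Aug → Aug 1, 1999.

Aug 1, 1999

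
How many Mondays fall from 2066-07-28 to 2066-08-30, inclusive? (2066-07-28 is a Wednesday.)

5

2066-07-28 is a Wednesday; the first Monday on or after it is 2066-08-02 (5 days later).
From 2066-08-02 to 2066-08-30 is 30 − 2 = 28 days.
28 ÷ 7 = 4 full weeks with remainder 0, so 4 more Mondays after the first → 5.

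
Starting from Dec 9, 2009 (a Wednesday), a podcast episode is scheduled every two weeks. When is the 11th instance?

Apr 28, 2010

The 11th occurrence is 10 intervals after the first: 10 × 14 = 140 days after Dec 9, 2009.
Dec has 31 days — 22 days to the end of Dec leaves 118.
Jan has 31 days (87 left).
Feb has 28 days (59 left).
Mar has 31 days (28 left).
28 days into Apr → Apr 28, 2010.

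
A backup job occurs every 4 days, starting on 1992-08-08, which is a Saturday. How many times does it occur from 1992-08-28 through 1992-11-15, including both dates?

Occurrences land 4·i days after 1992-08-08 for i = 0, 1, 2, …
1992-08-28 is 20 days after the start; 20 ÷ 4 = 5 remainder 0. First occurrence in the window: #6 on 1992-08-28 (5×4 = 20 days in).
1992-11-15 is 99 days after the start; 99 ÷ 4 = 24 remainder 3. Last occurrence in the window: #25 on 1992-11-12.
Occurrences #6 through #25: 20 in total.

20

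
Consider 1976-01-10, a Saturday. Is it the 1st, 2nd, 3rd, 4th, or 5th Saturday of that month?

Day 10 falls in week ⌈10/7⌉ of the month.
Days 1–7 hold the 1st Saturday, 8–14 the 2nd, 15–21 the 3rd, 22–28 the 4th, 29–31 the 5th.
10 is in the range for the 2nd.

2nd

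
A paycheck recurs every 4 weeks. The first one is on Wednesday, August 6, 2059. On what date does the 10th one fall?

April 14, 2060

The 10th occurrence is 9 intervals after the first: 9 × 28 = 252 days after August 6, 2059.
August has 31 days — 25 days to the end of August leaves 227.
September has 30 days (197 left).
October has 31 days (166 left).
November has 30 days (136 left).
December has 31 days (105 left).
January has 31 days (74 left).
February has 29 days (45 left).
March has 31 days (14 left).
14 days into April → April 14, 2060.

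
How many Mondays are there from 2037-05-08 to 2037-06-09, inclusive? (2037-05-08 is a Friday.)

5

2037-05-08 is a Friday; the first Monday on or after it is 2037-05-11 (3 days later).
From 2037-05-11 to 2037-06-09: 20 + 9 = 29 days (rest of May, June).
29 ÷ 7 = 4 full weeks with remainder 1, so 4 more Mondays after the first → 5.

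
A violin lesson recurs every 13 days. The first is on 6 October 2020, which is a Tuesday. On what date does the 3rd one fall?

The 3rd occurrence is 2 intervals after the first: 2 × 13 = 26 days after 6 October 2020.
October has 31 days — 25 days to the end of October leaves 1.
1 day into November → 1 November 2020.

1 November 2020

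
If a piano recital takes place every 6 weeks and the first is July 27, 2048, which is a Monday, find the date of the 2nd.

The 2nd occurrence is 1 interval after the first: 1 × 42 = 42 days after July 27, 2048.
July has 31 days — 4 days to the end of July leaves 38.
August has 31 days (7 left).
7 days into September → September 7, 2048.

September 7, 2048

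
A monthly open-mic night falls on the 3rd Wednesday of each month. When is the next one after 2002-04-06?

2002-04-17

April 2002 starts on a Monday; its first Wednesday is the 3rd, so the 3rd Wednesday is the 17th — 2002-04-17.
2002-04-17 is after 2002-04-06, so that is the next one.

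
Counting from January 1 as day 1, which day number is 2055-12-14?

348

Days in months before December: 31 + 28 + 31 + 30 + 31 + 30 + 31 + 31 + 30 + 31 + 30 = 334.
Plus 14 days into December → day 348.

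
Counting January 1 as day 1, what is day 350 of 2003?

2003-12-16

January has 31 days (350 − 31 = 319 remain).
February has 28 days (319 − 28 = 291 remain).
March has 31 days (291 − 31 = 260 remain).
April has 30 days (260 − 30 = 230 remain).
May has 31 days (230 − 31 = 199 remain).
June has 30 days (199 − 30 = 169 remain).
July has 31 days (169 − 31 = 138 remain).
August has 31 days (138 − 31 = 107 remain).
September has 30 days (107 − 30 = 77 remain).
October has 31 days (77 − 31 = 46 remain).
November has 30 days (46 − 30 = 16 remain).
16 into December → December 16.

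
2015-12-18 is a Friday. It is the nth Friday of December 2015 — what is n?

3rd

Day 18 falls in week ⌈18/7⌉ of the month.
Days 1–7 hold the 1st Friday, 8–14 the 2nd, 15–21 the 3rd, 22–28 the 4th, 29–31 the 5th.
18 is in the range for the 3rd.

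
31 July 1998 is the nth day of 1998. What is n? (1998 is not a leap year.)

212

Days in months before July: 31 + 28 + 31 + 30 + 31 + 30 = 181.
Plus 31 days into July → day 212.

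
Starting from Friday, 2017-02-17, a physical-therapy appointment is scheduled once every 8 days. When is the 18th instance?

The 18th occurrence is 17 intervals after the first: 17 × 8 = 136 days after 2017-02-17.
February has 28 days — 11 days to the end of February leaves 125.
March has 31 days (94 left).
April has 30 days (64 left).
May has 31 days (33 left).
June has 30 days (3 left).
3 days into July → 2017-07-03.

2017-07-03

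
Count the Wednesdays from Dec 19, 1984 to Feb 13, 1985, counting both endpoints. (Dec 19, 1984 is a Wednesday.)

Dec 19, 1984 is a Wednesday; the first Wednesday on or after it is Dec 19, 1984.
From Dec 19, 1984 to Feb 13, 1985: 12 + 31 + 13 = 56 days (rest of Dec, Jan, Feb).
56 ÷ 7 = 8 full weeks with remainder 0, so 8 more Wednesdays after the first → 9.

9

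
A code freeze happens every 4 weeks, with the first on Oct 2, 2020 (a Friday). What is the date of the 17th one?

The 17th occurrence is 16 intervals after the first: 16 × 28 = 448 days after Oct 2, 2020.
Oct has 31 days — 29 days to the end of Oct leaves 419.
From end of Oct to end of 2020 is 61 days (358 left).
Jan has 31 days (327 left).
Feb has 28 days (299 left).
Mar has 31 days (268 left).
Apr has 30 days (238 left).
May has 31 days (207 left).
Jun has 30 days (177 left).
Jul has 31 days (146 left).
Aug has 31 days (115 left).
Sep has 30 days (85 left).
Oct has 31 days (54 left).
Nov has 30 days (24 left).
24 days into Dec → Dec 24, 2021.

Dec 24, 2021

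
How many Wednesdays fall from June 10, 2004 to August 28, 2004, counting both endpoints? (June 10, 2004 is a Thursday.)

June 10, 2004 is a Thursday; the first Wednesday on or after it is June 16, 2004 (6 days later).
From June 16, 2004 to August 28, 2004: 14 + 31 + 28 = 73 days (rest of June, July, August).
73 ÷ 7 = 10 full weeks with remainder 3, so 10 more Wednesdays after the first → 11.

11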